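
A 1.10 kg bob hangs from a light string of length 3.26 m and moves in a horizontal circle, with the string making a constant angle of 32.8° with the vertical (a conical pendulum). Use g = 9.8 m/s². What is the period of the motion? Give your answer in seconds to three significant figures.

3.32 s

r = L sinθ = 1.766 m. From T sinθ = mω²r and T cosθ = mg: tanθ = ω²r/g, so ω² = g tanθ / r = g/(L cosθ).
ω = √(g/(L cosθ)) = √(9.8/(3.26 × 0.8406)) = √3.576 = 1.891 rad/s.
Period = 2π/ω = 3.322 s.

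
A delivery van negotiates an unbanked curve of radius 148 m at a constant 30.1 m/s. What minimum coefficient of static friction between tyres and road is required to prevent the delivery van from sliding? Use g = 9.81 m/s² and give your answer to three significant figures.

Friction provides the centripetal force: μ_s m g = m v²/r, so μ_s = v²/(g r) = (30.10)²/(9.81 × 148) = 906.0/1452 = 0.6240.

0.624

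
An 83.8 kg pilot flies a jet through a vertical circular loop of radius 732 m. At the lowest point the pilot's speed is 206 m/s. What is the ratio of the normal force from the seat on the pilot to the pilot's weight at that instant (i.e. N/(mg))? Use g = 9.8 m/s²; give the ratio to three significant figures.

6.92

At the bottom, N − mg = mv²/r, so N = m(v²/r + g) and N/(mg) = v²/(rg) + 1 = (206)²/(732 × 9.8) + 1 = 5.916 + 1 = 6.916.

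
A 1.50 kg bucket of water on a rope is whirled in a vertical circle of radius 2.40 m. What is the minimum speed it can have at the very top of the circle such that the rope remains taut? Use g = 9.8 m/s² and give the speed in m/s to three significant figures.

4.85 m/s

At the top, both weight mg and T point toward the centre: T + mg = mv²/r.
At minimum speed T → 0, so mg = mv_min²/r ⇒ v_min = √(g r) = √(9.8 × 2.40) = 4.850 m/s.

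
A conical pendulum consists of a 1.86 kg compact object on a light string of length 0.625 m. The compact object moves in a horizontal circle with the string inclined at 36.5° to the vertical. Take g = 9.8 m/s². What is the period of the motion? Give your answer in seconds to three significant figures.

1.42 s

r = L sinθ = 0.3718 m. From T sinθ = mω²r and T cosθ = mg: tanθ = ω²r/g, so ω² = g tanθ / r = g/(L cosθ).
ω = √(g/(L cosθ)) = √(9.8/(0.625 × 0.8039)) = √19.51 = 4.417 rad/s.
Period = 2π/ω = 1.423 s.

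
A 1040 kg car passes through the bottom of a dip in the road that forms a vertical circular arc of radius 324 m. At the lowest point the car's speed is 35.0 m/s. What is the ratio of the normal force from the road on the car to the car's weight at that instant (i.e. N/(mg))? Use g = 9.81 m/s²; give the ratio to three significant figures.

At the bottom, N − mg = mv²/r, so N = m(v²/r + g) and N/(mg) = v²/(rg) + 1 = (35.0)²/(324 × 9.81) + 1 = 0.3854 + 1 = 1.385.

1.39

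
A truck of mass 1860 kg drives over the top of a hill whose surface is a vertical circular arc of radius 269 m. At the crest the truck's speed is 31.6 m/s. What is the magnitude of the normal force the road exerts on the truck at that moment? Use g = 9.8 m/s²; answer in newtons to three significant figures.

At the crest the centripetal acceleration points downward (toward the centre of the arc), so mg − N = mv²/r.
N = m(g − v²/r) = 1860 × (9.8 − (31.6)²/269) = 1860 × (9.8 − 3.712) = 1860 × 6.088 = 11320 N.

11300 N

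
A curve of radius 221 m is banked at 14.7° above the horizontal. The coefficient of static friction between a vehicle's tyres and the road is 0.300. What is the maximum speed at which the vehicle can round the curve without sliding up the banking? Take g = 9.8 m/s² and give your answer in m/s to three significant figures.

At the maximum speed, friction acts down the slope at its limiting value f = μN. Radially (horizontal, toward centre): N sinθ + μN cosθ = mv²/r. Vertically: N cosθ − μN sinθ = mg.
Dividing: v² = r g (sinθ + μcosθ)/(cosθ − μsinθ).
sinθ + μcosθ = 0.2538 + 0.300×0.9673 = 0.5439; cosθ − μsinθ = 0.9673 − 0.300×0.2538 = 0.8911.
v² = 221 × 9.8 × 0.5439/0.8911 = 1322 m²/s², so v = 36.36 m/s.

36.4 m/s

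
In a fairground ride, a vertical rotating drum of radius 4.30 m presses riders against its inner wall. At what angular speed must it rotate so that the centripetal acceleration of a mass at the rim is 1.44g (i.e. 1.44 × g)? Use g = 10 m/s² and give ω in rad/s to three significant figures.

1.83 rad/s

Centripetal acceleration a_c = ω²r. Setting ω²r = 1.44g:
ω = √(1.44g / r) = √(1.44 × 10.0 / 4.30) = √3.349 = 1.830 rad/s.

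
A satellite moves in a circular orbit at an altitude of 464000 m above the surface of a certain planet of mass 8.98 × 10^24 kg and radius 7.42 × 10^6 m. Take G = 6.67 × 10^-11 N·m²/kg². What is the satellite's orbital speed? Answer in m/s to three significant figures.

Orbital radius r = R + h = 7.42 × 10^6 + 464000 = 7.884 × 10^6 m.
Gravity supplies the centripetal force: G M m / r² = m v² / r, so v = √(GM/r).
v = √(6.67 × 10^-11 × 8.98 × 10^24 / 7.884 × 10^6) = √(7.597 × 10^7) = 8716 m/s.

8720 m/s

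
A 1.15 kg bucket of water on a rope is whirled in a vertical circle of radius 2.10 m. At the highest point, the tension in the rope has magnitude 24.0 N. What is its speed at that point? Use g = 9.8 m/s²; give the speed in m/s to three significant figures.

8.03 m/s

At the top, T + mg = mv²/r, so v = √(r(T/m + g)) = √(2.10 × (24.0/1.15 + 9.8)) = √(2.10 × 30.67) = √64.41 = 8.025 m/s.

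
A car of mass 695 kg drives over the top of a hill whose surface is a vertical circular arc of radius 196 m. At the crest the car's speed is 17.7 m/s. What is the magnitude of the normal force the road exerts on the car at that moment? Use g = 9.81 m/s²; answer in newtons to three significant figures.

5710 N

At the crest the centripetal acceleration points downward (toward the centre of the arc), so mg − N = mv²/r.
N = m(g − v²/r) = 695 × (9.81 − (17.7)²/196) = 695 × (9.81 − 1.598) = 695 × 8.212 = 5707 N.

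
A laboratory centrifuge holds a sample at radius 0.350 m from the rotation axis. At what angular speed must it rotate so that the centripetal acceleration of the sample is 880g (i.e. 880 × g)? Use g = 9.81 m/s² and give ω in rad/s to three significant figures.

Centripetal acceleration a_c = ω²r. Setting ω²r = 880g:
ω = √(880g / r) = √(880 × 9.81 / 0.350) = √24670 = 157.1 rad/s.

157 rad/s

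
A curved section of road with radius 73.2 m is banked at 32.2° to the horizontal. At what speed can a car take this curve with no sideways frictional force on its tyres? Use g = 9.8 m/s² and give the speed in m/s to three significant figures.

On a frictionless banked curve, N sinθ = mv²/r and N cosθ = mg, so tanθ = v²/(rg).
v = √(r g tanθ) = √(73.2 × 9.8 × tan 32.2°) = √(73.2 × 9.8 × 0.6297) = √451.7 = 21.25 m/s.

21.3 m/s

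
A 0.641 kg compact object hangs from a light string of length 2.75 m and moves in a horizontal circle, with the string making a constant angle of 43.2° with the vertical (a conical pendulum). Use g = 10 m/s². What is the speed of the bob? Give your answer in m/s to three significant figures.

The radius of the circle is r = L sinθ = 2.75 × sin 43.2° = 1.883 m.
Horizontally T sinθ = mv²/r and vertically T cosθ = mg, so tanθ = v²/(rg).
v = √(r g tanθ) = √(1.883 × 10.0 × 0.9391) = √17.68 = 4.205 m/s.

4.20 m/s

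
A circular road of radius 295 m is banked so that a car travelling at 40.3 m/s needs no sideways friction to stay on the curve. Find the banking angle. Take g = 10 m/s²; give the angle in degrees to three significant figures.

For a frictionless banked turn: horizontally N sinθ = mv²/r and vertically N cosθ = mg.
Dividing: tanθ = v²/(r g) = (40.3)²/(295 × 10.0) = 1624/2950 = 0.5505.
θ = arctan(0.5505) = 28.83°.

28.8°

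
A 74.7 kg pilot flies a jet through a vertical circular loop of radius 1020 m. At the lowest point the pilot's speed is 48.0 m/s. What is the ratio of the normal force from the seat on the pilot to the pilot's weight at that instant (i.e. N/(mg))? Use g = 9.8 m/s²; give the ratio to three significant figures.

At the bottom, N − mg = mv²/r, so N = m(v²/r + g) and N/(mg) = v²/(rg) + 1 = (48.0)²/(1020 × 9.8) + 1 = 0.2305 + 1 = 1.230.

1.23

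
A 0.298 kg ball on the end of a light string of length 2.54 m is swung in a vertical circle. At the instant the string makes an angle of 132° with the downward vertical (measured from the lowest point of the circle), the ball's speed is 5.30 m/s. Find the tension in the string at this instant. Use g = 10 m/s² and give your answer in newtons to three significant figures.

1.30 N

Take the radial direction toward the centre of the circle as positive. The component of the weight along the string toward the centre is −mg cos φ (φ measured from the bottom), so Newton's second law along the string gives T − mg cos φ = m v²/r.
cos 132° = -0.6691, so T = m(v²/r + g cos φ) = 0.298 × ((5.30)²/2.54 + 10.0 × -0.6691) = 0.298 × (11.06 + (-6.691)) = 0.298 × 4.368 = 1.302 N.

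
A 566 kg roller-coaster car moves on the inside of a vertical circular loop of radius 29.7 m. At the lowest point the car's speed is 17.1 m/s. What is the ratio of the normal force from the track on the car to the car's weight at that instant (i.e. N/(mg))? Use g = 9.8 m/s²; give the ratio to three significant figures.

2.00

At the bottom, N − mg = mv²/r, so N = m(v²/r + g) and N/(mg) = v²/(rg) + 1 = (17.1)²/(29.7 × 9.8) + 1 = 1.005 + 1 = 2.005.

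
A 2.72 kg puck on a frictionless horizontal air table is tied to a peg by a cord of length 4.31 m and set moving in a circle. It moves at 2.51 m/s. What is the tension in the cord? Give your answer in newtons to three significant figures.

The tension is the only horizontal force, so it supplies the full centripetal force: T = m v²/r = 2.72 × (2.510)²/4.31 = 2.72 × 6.300/4.31 = 3.976 N.

3.98 N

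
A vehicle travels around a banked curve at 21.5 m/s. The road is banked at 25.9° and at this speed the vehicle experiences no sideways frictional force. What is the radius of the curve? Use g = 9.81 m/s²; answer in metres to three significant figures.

Frictionless banking: tanθ = v²/(rg), so r = v²/(g tanθ).
r = (21.5)²/(9.81 × tan 25.9°) = 462.2/(9.81 × 0.4856) = 462.2/4.763 = 97.04 m.

97.0 m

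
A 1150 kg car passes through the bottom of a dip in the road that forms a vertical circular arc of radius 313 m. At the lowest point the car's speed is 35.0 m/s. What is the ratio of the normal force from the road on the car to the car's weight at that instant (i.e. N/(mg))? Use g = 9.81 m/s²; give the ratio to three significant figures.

1.40

At the bottom, N − mg = mv²/r, so N = m(v²/r + g) and N/(mg) = v²/(rg) + 1 = (35.0)²/(313 × 9.81) + 1 = 0.3990 + 1 = 1.399.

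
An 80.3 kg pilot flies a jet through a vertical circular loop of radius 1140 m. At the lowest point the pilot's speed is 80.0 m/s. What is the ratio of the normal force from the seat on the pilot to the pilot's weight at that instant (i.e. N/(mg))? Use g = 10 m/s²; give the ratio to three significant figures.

At the bottom, N − mg = mv²/r, so N = m(v²/r + g) and N/(mg) = v²/(rg) + 1 = (80.0)²/(1140 × 10.0) + 1 = 0.5614 + 1 = 1.561.

1.56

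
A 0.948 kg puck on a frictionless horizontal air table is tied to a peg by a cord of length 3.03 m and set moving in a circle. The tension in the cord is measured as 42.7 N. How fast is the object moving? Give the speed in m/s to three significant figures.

11.7 m/s

T = m v²/r ⇒ v = √(T r / m) = √(42.7 × 3.03 / 0.948) = √136.5 = 11.68 m/s.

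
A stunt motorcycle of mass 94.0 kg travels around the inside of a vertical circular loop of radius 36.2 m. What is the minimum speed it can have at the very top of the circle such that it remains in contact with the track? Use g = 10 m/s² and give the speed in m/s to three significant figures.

19.0 m/s

At the top, both weight mg and N point toward the centre: N + mg = mv²/r.
At minimum speed N → 0, so mg = mv_min²/r ⇒ v_min = √(g r) = √(10.0 × 36.2) = 19.03 m/s.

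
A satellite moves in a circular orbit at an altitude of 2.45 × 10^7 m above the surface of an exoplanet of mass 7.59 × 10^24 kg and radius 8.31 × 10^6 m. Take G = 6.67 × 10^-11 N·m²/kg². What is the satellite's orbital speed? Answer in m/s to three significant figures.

Orbital radius r = R + h = 8.31 × 10^6 + 2.45 × 10^7 = 3.281 × 10^7 m.
Gravity supplies the centripetal force: G M m / r² = m v² / r, so v = √(GM/r).
v = √(6.67 × 10^-11 × 7.59 × 10^24 / 3.281 × 10^7) = √(1.543 × 10^7) = 3928 m/s.

3930 m/s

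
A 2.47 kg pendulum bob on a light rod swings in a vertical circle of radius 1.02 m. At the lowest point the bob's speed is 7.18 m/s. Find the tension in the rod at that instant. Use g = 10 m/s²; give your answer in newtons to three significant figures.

At the lowest point, T points up (toward the centre) and the weight mg points down (away from the centre), so the net inward force is T − mg = mv²/r.
T = m(v²/r + g) = 2.47 × ((7.18)²/1.02 + 10.0) = 2.47 × (50.54 + 10.0) = 2.47 × 60.54 = 149.5 N.

150 N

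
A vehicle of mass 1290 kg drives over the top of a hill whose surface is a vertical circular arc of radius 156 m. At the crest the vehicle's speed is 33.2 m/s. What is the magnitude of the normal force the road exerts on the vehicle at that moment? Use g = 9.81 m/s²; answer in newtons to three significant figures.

At the crest the centripetal acceleration points downward (toward the centre of the arc), so mg − N = mv²/r.
N = m(g − v²/r) = 1290 × (9.81 − (33.2)²/156) = 1290 × (9.81 − 7.066) = 1290 × 2.744 = 3540 N.

3540 N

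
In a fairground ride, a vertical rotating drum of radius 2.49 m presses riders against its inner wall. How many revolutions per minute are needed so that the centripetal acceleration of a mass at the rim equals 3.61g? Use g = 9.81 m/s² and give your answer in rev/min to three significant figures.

Require ω²r = 3.61g, so ω = √(3.61 × 9.81/2.49) = 3.771 rad/s.
In rev/min: ω × 60/(2π) = 3.771 × 60/(2π) = 36.01 rev/min.

36.0 rev/min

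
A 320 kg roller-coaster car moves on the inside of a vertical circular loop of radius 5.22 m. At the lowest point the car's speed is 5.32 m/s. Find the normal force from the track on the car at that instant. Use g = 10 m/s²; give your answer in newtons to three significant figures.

4940 N

At the lowest point, N points up (toward the centre) and the weight mg points down (away from the centre), so the net inward force is N − mg = mv²/r.
N = m(v²/r + g) = 320 × ((5.32)²/5.22 + 10.0) = 320 × (5.422 + 10.0) = 320 × 15.42 = 4935 N.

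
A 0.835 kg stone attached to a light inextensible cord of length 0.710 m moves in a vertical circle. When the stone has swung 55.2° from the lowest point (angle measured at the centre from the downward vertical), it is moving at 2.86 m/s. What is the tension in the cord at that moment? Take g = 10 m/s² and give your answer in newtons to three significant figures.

Take the radial direction toward the centre of the circle as positive. The component of the weight along the string toward the centre is −mg cos φ (φ measured from the bottom), so Newton's second law along the string gives T − mg cos φ = m v²/r.
cos 55.2° = 0.5707, so T = m(v²/r + g cos φ) = 0.835 × ((2.86)²/0.710 + 10.0 × 0.5707) = 0.835 × (11.52 + (5.707)) = 0.835 × 17.23 = 14.39 N.

14.4 N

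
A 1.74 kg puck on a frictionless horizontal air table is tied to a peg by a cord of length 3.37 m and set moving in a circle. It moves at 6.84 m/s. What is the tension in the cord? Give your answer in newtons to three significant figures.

24.2 N

The tension is the only horizontal force, so it supplies the full centripetal force: T = m v²/r = 1.74 × (6.840)²/3.37 = 1.74 × 46.79/3.37 = 24.16 N.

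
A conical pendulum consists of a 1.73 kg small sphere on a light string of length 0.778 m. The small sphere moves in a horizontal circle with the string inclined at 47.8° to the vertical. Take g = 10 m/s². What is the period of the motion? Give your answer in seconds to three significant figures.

r = L sinθ = 0.5763 m. From T sinθ = mω²r and T cosθ = mg: tanθ = ω²r/g, so ω² = g tanθ / r = g/(L cosθ).
ω = √(g/(L cosθ)) = √(10.0/(0.778 × 0.6717)) = √19.14 = 4.374 rad/s.
Period = 2π/ω = 1.436 s.

1.44 s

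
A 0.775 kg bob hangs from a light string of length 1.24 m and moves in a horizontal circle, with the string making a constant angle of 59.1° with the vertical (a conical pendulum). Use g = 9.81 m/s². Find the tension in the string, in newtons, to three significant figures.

14.8 N

Vertically the bob has no acceleration, so T cosθ = mg.
T = mg/cosθ = 0.775 × 9.81 / cos 59.1° = 7.603/0.5135 = 14.80 N.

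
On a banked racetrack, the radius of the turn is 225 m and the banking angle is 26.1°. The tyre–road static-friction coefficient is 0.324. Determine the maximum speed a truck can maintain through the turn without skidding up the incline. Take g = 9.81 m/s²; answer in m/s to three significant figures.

46.2 m/s

At the maximum speed, friction acts down the slope at its limiting value f = μN. Radially (horizontal, toward centre): N sinθ + μN cosθ = mv²/r. Vertically: N cosθ − μN sinθ = mg.
Dividing: v² = r g (sinθ + μcosθ)/(cosθ − μsinθ).
sinθ + μcosθ = 0.4399 + 0.324×0.8980 = 0.7309; cosθ − μsinθ = 0.8980 − 0.324×0.4399 = 0.7555.
v² = 225 × 9.81 × 0.7309/0.7555 = 2135 m²/s², so v = 46.21 m/s.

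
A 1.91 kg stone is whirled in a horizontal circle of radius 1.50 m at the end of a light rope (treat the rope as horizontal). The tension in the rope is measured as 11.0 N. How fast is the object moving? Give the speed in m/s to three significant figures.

T = m v²/r ⇒ v = √(T r / m) = √(11.0 × 1.50 / 1.91) = √8.639 = 2.939 m/s.

2.94 m/s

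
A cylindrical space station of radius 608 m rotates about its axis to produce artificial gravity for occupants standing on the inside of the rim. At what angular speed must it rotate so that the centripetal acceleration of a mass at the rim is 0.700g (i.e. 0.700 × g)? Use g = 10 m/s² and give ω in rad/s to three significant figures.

Centripetal acceleration a_c = ω²r. Setting ω²r = 0.700g:
ω = √(0.700g / r) = √(0.700 × 10.0 / 608) = √0.01151 = 0.1073 rad/s.

0.107 rad/s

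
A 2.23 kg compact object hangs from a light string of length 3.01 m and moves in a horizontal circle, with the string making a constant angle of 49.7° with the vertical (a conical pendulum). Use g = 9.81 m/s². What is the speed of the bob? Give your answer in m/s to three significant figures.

The radius of the circle is r = L sinθ = 3.01 × sin 49.7° = 2.296 m.
Horizontally T sinθ = mv²/r and vertically T cosθ = mg, so tanθ = v²/(rg).
v = √(r g tanθ) = √(2.296 × 9.81 × 1.179) = √26.55 = 5.153 m/s.

5.15 m/s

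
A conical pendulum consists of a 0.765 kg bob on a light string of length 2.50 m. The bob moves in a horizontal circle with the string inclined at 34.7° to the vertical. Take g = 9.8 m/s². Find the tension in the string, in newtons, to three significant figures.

Vertically the bob has no acceleration, so T cosθ = mg.
T = mg/cosθ = 0.765 × 9.8 / cos 34.7° = 7.497/0.8221 = 9.119 N.

9.12 N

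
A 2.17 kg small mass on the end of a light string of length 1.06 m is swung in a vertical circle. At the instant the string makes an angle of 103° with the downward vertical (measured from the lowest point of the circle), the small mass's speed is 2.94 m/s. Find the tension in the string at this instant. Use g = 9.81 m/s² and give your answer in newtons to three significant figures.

Take the radial direction toward the centre of the circle as positive. The component of the weight along the string toward the centre is −mg cos φ (φ measured from the bottom), so Newton's second law along the string gives T − mg cos φ = m v²/r.
cos 103° = -0.2250, so T = m(v²/r + g cos φ) = 2.17 × ((2.94)²/1.06 + 9.81 × -0.2250) = 2.17 × (8.154 + (-2.207)) = 2.17 × 5.948 = 12.91 N.

12.9 N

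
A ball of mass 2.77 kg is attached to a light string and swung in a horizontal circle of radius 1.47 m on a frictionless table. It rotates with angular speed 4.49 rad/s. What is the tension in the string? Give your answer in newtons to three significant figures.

82.1 N

v = ωr = 4.49 × 1.47 = 6.600 m/s.
The tension is the only horizontal force, so it supplies the full centripetal force: T = m v²/r = 2.77 × (6.600)²/1.47 = 2.77 × 43.56/1.47 = 82.09 N.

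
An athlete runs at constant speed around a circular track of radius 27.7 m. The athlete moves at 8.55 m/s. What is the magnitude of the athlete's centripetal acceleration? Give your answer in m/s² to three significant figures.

a_c = v²/r = (8.550)²/27.7 = 73.10/27.7 = 2.639 m/s².

2.64 m/s²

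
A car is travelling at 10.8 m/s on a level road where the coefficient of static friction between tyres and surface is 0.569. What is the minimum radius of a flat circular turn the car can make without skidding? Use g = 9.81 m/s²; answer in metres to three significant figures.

At the limit, μ_s m g = m v²/r, so r_min = v²/(μ_s g) = (10.8)²/(0.569 × 9.81) = 116.6/5.582 = 20.90 m.

20.9 m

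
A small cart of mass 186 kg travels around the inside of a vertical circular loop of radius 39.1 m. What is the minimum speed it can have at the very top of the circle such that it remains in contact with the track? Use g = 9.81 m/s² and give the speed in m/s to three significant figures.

19.6 m/s

At the top, both weight mg and N point toward the centre: N + mg = mv²/r.
At minimum speed N → 0, so mg = mv_min²/r ⇒ v_min = √(g r) = √(9.81 × 39.1) = 19.58 m/s.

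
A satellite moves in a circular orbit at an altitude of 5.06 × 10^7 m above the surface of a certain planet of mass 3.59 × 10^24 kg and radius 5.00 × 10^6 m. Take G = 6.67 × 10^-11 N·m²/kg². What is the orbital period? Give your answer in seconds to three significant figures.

168000 s

r = R + h = 5.00 × 10^6 + 5.06 × 10^7 = 5.560 × 10^7 m. Gravity provides the centripetal force: G M m / r² = m v² / r ⇒ v = √(GM/r) = 2075 m/s.
T = 2πr/v = 2π × 5.560 × 10^7 / 2075 = 168300 s.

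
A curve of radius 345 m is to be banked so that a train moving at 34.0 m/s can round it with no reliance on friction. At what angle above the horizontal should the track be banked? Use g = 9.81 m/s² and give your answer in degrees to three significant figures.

18.9°

With no friction, the horizontal component of the normal force provides the centripetal force: N sinθ = mv²/r, while N cosθ = mg vertically.
Dividing: tanθ = v²/(r g) = (34.0)²/(345 × 9.81) = 1156/3384 = 0.3416.
θ = arctan(0.3416) = 18.86°.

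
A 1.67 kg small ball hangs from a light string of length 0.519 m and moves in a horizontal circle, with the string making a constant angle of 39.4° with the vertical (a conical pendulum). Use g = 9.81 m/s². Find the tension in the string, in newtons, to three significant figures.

Vertically the bob has no acceleration, so T cosθ = mg.
T = mg/cosθ = 1.67 × 9.81 / cos 39.4° = 16.38/0.7727 = 21.20 N.

21.2 N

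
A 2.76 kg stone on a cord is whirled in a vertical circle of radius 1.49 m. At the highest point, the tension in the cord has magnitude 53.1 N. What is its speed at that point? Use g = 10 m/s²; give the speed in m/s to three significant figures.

6.60 m/s

At the top, T + mg = mv²/r, so v = √(r(T/m + g)) = √(1.49 × (53.1/2.76 + 10.0)) = √(1.49 × 29.24) = √43.57 = 6.600 m/s.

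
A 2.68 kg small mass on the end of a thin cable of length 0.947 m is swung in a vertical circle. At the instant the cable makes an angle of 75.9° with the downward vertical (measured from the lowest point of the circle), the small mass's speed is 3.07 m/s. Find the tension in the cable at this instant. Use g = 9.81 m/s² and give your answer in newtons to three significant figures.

33.1 N

Take the radial direction toward the centre of the circle as positive. The component of the weight along the string toward the centre is −mg cos φ (φ measured from the bottom), so Newton's second law along the string gives T − mg cos φ = m v²/r.
cos 75.9° = 0.2436, so T = m(v²/r + g cos φ) = 2.68 × ((3.07)²/0.947 + 9.81 × 0.2436) = 2.68 × (9.952 + (2.390)) = 2.68 × 12.34 = 33.08 N.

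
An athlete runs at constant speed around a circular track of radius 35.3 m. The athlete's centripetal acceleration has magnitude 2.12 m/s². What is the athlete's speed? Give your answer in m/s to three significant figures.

8.65 m/s

a_c = v²/r ⇒ v = √(a_c · r) = √(2.12 × 35.3) = √74.84 = 8.651 m/s.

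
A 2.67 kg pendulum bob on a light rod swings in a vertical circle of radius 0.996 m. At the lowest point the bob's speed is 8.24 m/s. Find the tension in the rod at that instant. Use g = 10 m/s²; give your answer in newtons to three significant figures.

209 N

At the lowest point, T points up (toward the centre) and the weight mg points down (away from the centre), so the net inward force is T − mg = mv²/r.
T = m(v²/r + g) = 2.67 × ((8.24)²/0.996 + 10.0) = 2.67 × (68.17 + 10.0) = 2.67 × 78.17 = 208.7 N.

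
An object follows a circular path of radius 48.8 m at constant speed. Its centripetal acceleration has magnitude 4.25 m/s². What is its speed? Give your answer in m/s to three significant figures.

14.4 m/s

a_c = v²/r ⇒ v = √(a_c · r) = √(4.25 × 48.8) = √207.4 = 14.40 m/s.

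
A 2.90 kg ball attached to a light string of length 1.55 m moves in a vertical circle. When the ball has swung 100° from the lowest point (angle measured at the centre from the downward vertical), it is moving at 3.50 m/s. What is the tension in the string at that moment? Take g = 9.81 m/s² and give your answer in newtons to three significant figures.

Take the radial direction toward the centre of the circle as positive. The component of the weight along the string toward the centre is −mg cos φ (φ measured from the bottom), so Newton's second law along the string gives T − mg cos φ = m v²/r.
cos 100° = -0.1736, so T = m(v²/r + g cos φ) = 2.90 × ((3.50)²/1.55 + 9.81 × -0.1736) = 2.90 × (7.903 + (-1.703)) = 2.90 × 6.200 = 17.98 N.

18.0 N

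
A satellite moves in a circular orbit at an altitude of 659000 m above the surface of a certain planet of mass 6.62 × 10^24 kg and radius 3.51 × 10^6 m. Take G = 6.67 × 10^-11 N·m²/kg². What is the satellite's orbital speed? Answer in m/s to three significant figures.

Orbital radius r = R + h = 3.51 × 10^6 + 659000 = 4.169 × 10^6 m.
Gravity supplies the centripetal force: G M m / r² = m v² / r, so v = √(GM/r).
v = √(6.67 × 10^-11 × 6.62 × 10^24 / 4.169 × 10^6) = √(1.059 × 10^8) = 10290 m/s.

10300 m/s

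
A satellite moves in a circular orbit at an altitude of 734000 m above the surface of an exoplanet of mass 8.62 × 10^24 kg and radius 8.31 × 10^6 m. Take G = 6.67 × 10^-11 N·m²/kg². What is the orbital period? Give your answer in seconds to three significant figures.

r = R + h = 8.31 × 10^6 + 734000 = 9.044 × 10^6 m. Gravity provides the centripetal force: G M m / r² = m v² / r ⇒ v = √(GM/r) = 7973 m/s.
T = 2πr/v = 2π × 9.044 × 10^6 / 7973 = 7127 s.

7130 s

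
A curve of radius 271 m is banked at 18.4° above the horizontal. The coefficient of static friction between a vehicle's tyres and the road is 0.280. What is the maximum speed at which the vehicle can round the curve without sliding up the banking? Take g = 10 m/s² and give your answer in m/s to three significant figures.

At the maximum speed, friction acts down the slope at its limiting value f = μN. Radially (horizontal, toward centre): N sinθ + μN cosθ = mv²/r. Vertically: N cosθ − μN sinθ = mg.
Dividing: v² = r g (sinθ + μcosθ)/(cosθ − μsinθ).
sinθ + μcosθ = 0.3156 + 0.280×0.9489 = 0.5813; cosθ − μsinθ = 0.9489 − 0.280×0.3156 = 0.8605.
v² = 271 × 10.0 × 0.5813/0.8605 = 1831 m²/s², so v = 42.79 m/s.

42.8 m/s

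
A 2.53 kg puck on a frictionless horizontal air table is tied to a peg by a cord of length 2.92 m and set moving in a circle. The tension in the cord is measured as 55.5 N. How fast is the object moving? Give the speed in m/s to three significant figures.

T = m v²/r ⇒ v = √(T r / m) = √(55.5 × 2.92 / 2.53) = √64.06 = 8.003 m/s.

8.00 m/s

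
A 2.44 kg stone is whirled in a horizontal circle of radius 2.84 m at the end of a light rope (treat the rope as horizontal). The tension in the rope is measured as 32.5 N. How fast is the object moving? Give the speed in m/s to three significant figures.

T = m v²/r ⇒ v = √(T r / m) = √(32.5 × 2.84 / 2.44) = √37.83 = 6.150 m/s.

6.15 m/s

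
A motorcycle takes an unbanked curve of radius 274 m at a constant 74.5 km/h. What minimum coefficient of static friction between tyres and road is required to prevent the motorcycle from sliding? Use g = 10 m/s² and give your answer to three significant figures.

v = 74.5/3.6 = 20.69 m/s.
Friction provides the centripetal force: μ_s m g = m v²/r, so μ_s = v²/(g r) = (20.69)²/(10.0 × 274) = 428.3/2740 = 0.1563.

0.156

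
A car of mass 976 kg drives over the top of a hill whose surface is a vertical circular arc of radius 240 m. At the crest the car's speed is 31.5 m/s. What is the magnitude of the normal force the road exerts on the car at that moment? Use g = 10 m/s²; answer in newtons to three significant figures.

5720 N

At the crest the centripetal acceleration points downward (toward the centre of the arc), so mg − N = mv²/r.
N = m(g − v²/r) = 976 × (10.0 − (31.5)²/240) = 976 × (10.0 − 4.134) = 976 × 5.866 = 5725 N.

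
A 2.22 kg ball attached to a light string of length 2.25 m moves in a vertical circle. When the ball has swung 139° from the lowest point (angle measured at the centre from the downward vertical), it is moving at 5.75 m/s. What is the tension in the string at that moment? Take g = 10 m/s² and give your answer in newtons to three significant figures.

15.9 N

Take the radial direction toward the centre of the circle as positive. The component of the weight along the string toward the centre is −mg cos φ (φ measured from the bottom), so Newton's second law along the string gives T − mg cos φ = m v²/r.
cos 139° = -0.7547, so T = m(v²/r + g cos φ) = 2.22 × ((5.75)²/2.25 + 10.0 × -0.7547) = 2.22 × (14.69 + (-7.547)) = 2.22 × 7.147 = 15.87 N.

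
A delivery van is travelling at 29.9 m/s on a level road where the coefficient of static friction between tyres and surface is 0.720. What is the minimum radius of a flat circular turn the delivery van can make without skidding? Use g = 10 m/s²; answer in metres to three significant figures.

At the limit, μ_s m g = m v²/r, so r_min = v²/(μ_s g) = (29.9)²/(0.720 × 10.0) = 894.0/7.200 = 124.2 m.

124 m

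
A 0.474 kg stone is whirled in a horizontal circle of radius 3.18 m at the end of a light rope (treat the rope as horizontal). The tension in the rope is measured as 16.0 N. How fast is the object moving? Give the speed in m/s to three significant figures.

T = m v²/r ⇒ v = √(T r / m) = √(16.0 × 3.18 / 0.474) = √107.3 = 10.36 m/s.

10.4 m/s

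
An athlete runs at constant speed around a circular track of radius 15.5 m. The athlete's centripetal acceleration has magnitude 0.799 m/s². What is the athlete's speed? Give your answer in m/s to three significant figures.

3.52 m/s

a_c = v²/r ⇒ v = √(a_c · r) = √(0.799 × 15.5) = √12.38 = 3.519 m/s.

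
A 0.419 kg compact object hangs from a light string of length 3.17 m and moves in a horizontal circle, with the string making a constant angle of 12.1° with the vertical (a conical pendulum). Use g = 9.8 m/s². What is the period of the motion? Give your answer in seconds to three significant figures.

r = L sinθ = 0.6645 m. From T sinθ = mω²r and T cosθ = mg: tanθ = ω²r/g, so ω² = g tanθ / r = g/(L cosθ).
ω = √(g/(L cosθ)) = √(9.8/(3.17 × 0.9778)) = √3.162 = 1.778 rad/s.
Period = 2π/ω = 3.534 s.

3.53 s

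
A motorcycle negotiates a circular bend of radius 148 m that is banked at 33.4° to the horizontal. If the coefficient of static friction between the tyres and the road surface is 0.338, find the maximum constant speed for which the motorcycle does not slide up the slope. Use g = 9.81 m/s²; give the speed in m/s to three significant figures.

At the maximum speed, friction acts down the slope at its limiting value f = μN. Radially (horizontal, toward centre): N sinθ + μN cosθ = mv²/r. Vertically: N cosθ − μN sinθ = mg.
Dividing: v² = r g (sinθ + μcosθ)/(cosθ − μsinθ).
sinθ + μcosθ = 0.5505 + 0.338×0.8348 = 0.8327; cosθ − μsinθ = 0.8348 − 0.338×0.5505 = 0.6488.
v² = 148 × 9.81 × 0.8327/0.6488 = 1863 m²/s², so v = 43.17 m/s.

43.2 m/s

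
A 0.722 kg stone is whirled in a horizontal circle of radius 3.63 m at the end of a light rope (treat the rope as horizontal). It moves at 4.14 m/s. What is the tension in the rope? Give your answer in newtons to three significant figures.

3.41 N

The tension is the only horizontal force, so it supplies the full centripetal force: T = m v²/r = 0.722 × (4.140)²/3.63 = 0.722 × 17.14/3.63 = 3.409 N.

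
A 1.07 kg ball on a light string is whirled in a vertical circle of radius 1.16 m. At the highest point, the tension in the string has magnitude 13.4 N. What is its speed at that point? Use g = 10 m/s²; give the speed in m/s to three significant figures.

5.11 m/s

At the top, T + mg = mv²/r, so v = √(r(T/m + g)) = √(1.16 × (13.4/1.07 + 10.0)) = √(1.16 × 22.52) = √26.13 = 5.111 m/s.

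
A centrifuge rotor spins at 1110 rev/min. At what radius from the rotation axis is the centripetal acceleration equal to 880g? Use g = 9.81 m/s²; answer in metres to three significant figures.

ω = 1110 rev/min × 2π/60 = 116.2 rad/s.
a_c = ω²r = 880g ⇒ r = 880 × 9.81 / (116.2)² = 8633/13510 = 0.6389 m.

0.639 m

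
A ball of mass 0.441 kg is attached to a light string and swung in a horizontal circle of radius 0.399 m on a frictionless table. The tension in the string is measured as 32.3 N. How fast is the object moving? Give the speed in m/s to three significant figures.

5.41 m/s

T = m v²/r ⇒ v = √(T r / m) = √(32.3 × 0.399 / 0.441) = √29.22 = 5.406 m/s.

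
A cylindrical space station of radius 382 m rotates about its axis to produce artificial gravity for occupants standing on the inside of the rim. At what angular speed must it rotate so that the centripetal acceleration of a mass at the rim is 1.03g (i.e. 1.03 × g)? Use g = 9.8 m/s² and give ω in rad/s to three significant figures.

0.163 rad/s

Centripetal acceleration a_c = ω²r. Setting ω²r = 1.03g:
ω = √(1.03g / r) = √(1.03 × 9.8 / 382) = √0.02642 = 0.1626 rad/s.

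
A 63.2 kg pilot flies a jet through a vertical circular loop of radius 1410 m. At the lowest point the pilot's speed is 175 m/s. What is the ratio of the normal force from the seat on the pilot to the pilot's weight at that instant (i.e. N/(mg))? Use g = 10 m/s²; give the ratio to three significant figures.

At the bottom, N − mg = mv²/r, so N = m(v²/r + g) and N/(mg) = v²/(rg) + 1 = (175)²/(1410 × 10.0) + 1 = 2.172 + 1 = 3.172.

3.17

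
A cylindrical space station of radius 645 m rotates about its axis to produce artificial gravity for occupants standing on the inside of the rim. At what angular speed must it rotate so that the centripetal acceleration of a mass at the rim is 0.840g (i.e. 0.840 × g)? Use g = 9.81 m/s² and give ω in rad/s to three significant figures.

0.113 rad/s

Centripetal acceleration a_c = ω²r. Setting ω²r = 0.840g:
ω = √(0.840g / r) = √(0.840 × 9.81 / 645) = √0.01278 = 0.1130 rad/s.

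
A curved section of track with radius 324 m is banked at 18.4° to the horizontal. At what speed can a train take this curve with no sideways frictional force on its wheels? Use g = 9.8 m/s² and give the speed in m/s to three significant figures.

On a frictionless banked curve, N sinθ = mv²/r and N cosθ = mg, so tanθ = v²/(rg).
v = √(r g tanθ) = √(324 × 9.8 × tan 18.4°) = √(324 × 9.8 × 0.3327) = √1056 = 32.50 m/s.

32.5 m/s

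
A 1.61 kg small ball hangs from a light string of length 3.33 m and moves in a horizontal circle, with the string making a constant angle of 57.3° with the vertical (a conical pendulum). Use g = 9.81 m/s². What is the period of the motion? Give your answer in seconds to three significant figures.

r = L sinθ = 2.802 m. From T sinθ = mω²r and T cosθ = mg: tanθ = ω²r/g, so ω² = g tanθ / r = g/(L cosθ).
ω = √(g/(L cosθ)) = √(9.81/(3.33 × 0.5402)) = √5.453 = 2.335 rad/s.
Period = 2π/ω = 2.691 s.

2.69 s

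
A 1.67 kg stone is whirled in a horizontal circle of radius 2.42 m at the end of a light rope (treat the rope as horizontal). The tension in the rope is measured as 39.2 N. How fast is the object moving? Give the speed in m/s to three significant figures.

7.54 m/s

T = m v²/r ⇒ v = √(T r / m) = √(39.2 × 2.42 / 1.67) = √56.80 = 7.537 m/s.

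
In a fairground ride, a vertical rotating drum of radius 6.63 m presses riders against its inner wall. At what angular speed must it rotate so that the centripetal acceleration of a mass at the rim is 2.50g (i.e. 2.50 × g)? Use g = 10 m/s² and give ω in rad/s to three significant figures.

Centripetal acceleration a_c = ω²r. Setting ω²r = 2.50g:
ω = √(2.50g / r) = √(2.50 × 10.0 / 6.63) = √3.771 = 1.942 rad/s.

1.94 rad/s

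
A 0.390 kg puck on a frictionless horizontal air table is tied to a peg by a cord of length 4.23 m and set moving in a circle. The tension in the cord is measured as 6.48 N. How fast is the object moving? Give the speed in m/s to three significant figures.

8.38 m/s

T = m v²/r ⇒ v = √(T r / m) = √(6.48 × 4.23 / 0.390) = √70.28 = 8.384 m/s.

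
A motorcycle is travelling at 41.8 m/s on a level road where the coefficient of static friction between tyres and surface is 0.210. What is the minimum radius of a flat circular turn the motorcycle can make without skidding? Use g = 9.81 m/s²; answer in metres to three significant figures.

At the limit, μ_s m g = m v²/r, so r_min = v²/(μ_s g) = (41.8)²/(0.210 × 9.81) = 1747/2.060 = 848.1 m.

848 m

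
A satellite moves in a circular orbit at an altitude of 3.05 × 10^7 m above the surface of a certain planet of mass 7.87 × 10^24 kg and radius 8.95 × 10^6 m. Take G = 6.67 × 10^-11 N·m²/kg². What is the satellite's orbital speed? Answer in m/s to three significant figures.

Orbital radius r = R + h = 8.95 × 10^6 + 3.05 × 10^7 = 3.945 × 10^7 m.
Gravity supplies the centripetal force: G M m / r² = m v² / r, so v = √(GM/r).
v = √(6.67 × 10^-11 × 7.87 × 10^24 / 3.945 × 10^7) = √(1.331 × 10^7) = 3648 m/s.

3650 m/s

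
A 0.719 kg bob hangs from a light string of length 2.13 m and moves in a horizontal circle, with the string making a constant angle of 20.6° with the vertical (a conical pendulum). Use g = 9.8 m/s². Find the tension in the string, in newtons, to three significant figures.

7.53 N

Vertically the bob has no acceleration, so T cosθ = mg.
T = mg/cosθ = 0.719 × 9.8 / cos 20.6° = 7.046/0.9361 = 7.528 N.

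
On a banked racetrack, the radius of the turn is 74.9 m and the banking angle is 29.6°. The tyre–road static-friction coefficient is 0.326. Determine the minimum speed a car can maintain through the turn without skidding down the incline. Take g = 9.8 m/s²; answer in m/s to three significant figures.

12.2 m/s

At the minimum speed, friction acts up the slope at its limiting value f = μN. Radially (horizontal, toward centre): N sinθ − μN cosθ = mv²/r. Vertically: N cosθ + μN sinθ = mg.
Dividing: v² = r g (sinθ − μcosθ)/(cosθ + μsinθ).
sinθ − μcosθ = 0.4939 − 0.326×0.8695 = 0.2105; cosθ + μsinθ = 0.8695 + 0.326×0.4939 = 1.031.
v² = 74.9 × 9.8 × 0.2105/1.031 = 149.9 m²/s², so v = 12.24 m/s.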